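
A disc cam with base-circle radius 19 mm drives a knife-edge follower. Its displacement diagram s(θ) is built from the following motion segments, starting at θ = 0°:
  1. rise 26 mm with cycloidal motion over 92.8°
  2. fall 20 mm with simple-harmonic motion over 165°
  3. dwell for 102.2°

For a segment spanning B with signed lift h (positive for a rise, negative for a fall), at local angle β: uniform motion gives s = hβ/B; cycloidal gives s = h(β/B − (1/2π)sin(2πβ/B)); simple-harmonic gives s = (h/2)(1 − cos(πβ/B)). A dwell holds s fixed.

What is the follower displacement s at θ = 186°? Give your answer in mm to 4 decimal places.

seg 1 [0°–92.8°] cycloidal, h=26: full span → s += 26 → s = 26.0000
seg 2 [92.8°–257.8°] simple-harmonic, h=-20: θ=186° here. β=93.2, B=165. -20/2·(1 − cos(π·0.5648)) = -12.0232 → s = 13.9768

13.9768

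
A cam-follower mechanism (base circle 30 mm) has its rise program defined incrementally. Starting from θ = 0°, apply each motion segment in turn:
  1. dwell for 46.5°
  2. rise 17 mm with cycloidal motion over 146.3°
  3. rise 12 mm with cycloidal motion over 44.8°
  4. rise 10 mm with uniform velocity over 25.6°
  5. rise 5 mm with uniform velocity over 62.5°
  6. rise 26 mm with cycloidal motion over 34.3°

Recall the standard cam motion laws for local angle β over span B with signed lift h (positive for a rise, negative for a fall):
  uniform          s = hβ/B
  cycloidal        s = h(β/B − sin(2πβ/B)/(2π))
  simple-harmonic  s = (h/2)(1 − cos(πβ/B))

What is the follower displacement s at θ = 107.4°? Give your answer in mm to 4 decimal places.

seg 1 [0°–46.5°] dwell: s stays 0.0000
seg 2 [46.5°–192.8°] cycloidal, h=17: θ=107.4° here. β=60.9, B=146.3. 17·(0.4163 − sin(2π·0.4163)/(2π)) = 5.7179 → s = 5.7179

5.7179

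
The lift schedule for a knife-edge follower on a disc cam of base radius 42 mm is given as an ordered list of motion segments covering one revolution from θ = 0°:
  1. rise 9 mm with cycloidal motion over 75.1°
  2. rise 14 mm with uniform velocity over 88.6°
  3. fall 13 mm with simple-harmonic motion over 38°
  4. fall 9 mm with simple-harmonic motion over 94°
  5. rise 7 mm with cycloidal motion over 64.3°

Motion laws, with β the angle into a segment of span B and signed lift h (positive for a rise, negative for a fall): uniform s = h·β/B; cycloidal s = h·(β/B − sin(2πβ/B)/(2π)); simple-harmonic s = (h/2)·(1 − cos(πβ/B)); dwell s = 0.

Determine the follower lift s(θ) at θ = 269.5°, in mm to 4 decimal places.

seg 1 [0°–75.1°] cycloidal, h=9: full span → s += 9 → s = 9.0000
seg 2 [75.1°–163.7°] uniform, h=14: full span → s += 14 → s = 23.0000
seg 3 [163.7°–201.7°] simple-harmonic, h=-13: full span → s += -13 → s = 10.0000
seg 4 [201.7°–295.7°] simple-harmonic, h=-9: θ=269.5° here. β=67.8, B=94. -9/2·(1 − cos(π·0.7213)) = -7.3823 → s = 2.6177

2.6177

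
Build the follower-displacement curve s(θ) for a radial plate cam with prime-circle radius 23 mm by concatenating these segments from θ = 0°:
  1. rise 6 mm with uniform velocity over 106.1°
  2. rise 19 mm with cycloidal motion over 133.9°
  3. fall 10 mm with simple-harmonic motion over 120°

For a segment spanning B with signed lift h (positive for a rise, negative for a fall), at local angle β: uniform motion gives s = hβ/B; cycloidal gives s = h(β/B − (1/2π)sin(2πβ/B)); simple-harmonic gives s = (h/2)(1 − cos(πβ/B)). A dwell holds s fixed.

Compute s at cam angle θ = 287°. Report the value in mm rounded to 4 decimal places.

seg 1 [0°–106.1°] uniform, h=6: full span → s += 6 → s = 6.0000
seg 2 [106.1°–240°] cycloidal, h=19: full span → s += 19 → s = 25.0000
seg 3 [240°–360°] simple-harmonic, h=-10: θ=287° here. β=47, B=120. -10/2·(1 − cos(π·0.3917)) = -3.3310 → s = 21.6690

21.6690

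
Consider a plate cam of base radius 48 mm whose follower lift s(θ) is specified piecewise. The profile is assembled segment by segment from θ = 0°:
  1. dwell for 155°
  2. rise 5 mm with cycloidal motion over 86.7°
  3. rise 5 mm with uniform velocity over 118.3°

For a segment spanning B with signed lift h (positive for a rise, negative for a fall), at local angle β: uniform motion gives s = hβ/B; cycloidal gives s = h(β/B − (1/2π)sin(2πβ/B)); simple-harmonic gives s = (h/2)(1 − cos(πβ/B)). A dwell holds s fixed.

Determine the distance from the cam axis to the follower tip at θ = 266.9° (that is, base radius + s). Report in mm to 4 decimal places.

seg 1 [0°–155°] dwell: s stays 0.0000
seg 2 [155°–241.7°] cycloidal, h=5: full span → s += 5 → s = 5.0000
seg 3 [241.7°–360°] uniform, h=5: θ=266.9° here. β=25.2, B=118.3. 5·25.2/118.3 = 1.0651 → s = 6.0651
radial distance = base radius + s = 48 + 6.0651 = 54.0651

54.0651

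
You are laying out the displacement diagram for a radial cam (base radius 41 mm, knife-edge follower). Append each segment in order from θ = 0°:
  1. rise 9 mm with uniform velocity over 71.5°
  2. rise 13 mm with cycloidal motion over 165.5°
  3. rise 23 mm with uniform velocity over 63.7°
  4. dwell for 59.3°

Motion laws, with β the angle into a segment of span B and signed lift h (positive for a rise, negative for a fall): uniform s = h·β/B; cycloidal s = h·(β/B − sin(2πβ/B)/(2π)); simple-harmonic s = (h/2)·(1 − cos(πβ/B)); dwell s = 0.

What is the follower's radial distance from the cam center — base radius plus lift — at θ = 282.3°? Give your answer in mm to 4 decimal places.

seg 1 [0°–71.5°] uniform, h=9: full span → s += 9 → s = 9.0000
seg 2 [71.5°–237°] cycloidal, h=13: full span → s += 13 → s = 22.0000
seg 3 [237°–300.7°] uniform, h=23: θ=282.3° here. β=45.3, B=63.7. 23·45.3/63.7 = 16.3564 → s = 38.3564
radial distance = base radius + s = 41 + 38.3564 = 79.3564

79.3564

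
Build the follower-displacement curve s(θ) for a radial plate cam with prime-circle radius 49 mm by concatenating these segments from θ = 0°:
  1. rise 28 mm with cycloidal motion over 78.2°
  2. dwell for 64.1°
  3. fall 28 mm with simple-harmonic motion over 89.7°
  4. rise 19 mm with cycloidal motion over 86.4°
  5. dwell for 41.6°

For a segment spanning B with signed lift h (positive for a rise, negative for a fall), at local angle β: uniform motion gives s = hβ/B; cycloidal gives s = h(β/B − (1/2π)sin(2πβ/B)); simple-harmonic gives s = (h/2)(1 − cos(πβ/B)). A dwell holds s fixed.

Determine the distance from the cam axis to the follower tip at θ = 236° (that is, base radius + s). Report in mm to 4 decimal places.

seg 1 [0°–78.2°] cycloidal, h=28: full span → s += 28 → s = 28.0000
seg 2 [78.2°–142.3°] dwell: s stays 28.0000
seg 3 [142.3°–232°] simple-harmonic, h=-28: full span → s += -28 → s = 0.0000
seg 4 [232°–318.4°] cycloidal, h=19: θ=236° here. β=4, B=86.4. 19·(0.0463 − sin(2π·0.0463)/(2π)) = 0.0124 → s = 0.0124
radial distance = base radius + s = 49 + 0.0124 = 49.0124

49.0124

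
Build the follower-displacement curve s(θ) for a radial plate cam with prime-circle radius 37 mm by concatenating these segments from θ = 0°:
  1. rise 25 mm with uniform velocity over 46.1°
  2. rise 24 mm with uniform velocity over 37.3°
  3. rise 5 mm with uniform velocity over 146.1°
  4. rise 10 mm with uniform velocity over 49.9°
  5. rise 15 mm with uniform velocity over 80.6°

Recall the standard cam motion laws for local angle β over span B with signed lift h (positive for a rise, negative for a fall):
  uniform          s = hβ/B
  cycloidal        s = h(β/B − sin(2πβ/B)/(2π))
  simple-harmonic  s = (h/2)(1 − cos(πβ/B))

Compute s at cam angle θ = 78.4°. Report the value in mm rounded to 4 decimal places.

seg 1 [0°–46.1°] uniform, h=25: full span → s += 25 → s = 25.0000
seg 2 [46.1°–83.4°] uniform, h=24: θ=78.4° here. β=32.3, B=37.3. 24·32.3/37.3 = 20.7828 → s = 45.7828

45.7828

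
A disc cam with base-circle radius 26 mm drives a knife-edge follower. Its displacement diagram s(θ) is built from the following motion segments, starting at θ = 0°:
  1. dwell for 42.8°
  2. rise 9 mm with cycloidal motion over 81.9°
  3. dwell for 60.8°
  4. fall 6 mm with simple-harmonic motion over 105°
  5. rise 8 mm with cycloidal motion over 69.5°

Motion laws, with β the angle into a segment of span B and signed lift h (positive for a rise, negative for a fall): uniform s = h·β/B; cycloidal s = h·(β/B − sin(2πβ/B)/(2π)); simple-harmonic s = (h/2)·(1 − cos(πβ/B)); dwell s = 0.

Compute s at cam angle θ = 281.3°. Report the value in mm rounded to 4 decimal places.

seg 1 [0°–42.8°] dwell: s stays 0.0000
seg 2 [42.8°–124.7°] cycloidal, h=9: full span → s += 9 → s = 9.0000
seg 3 [124.7°–185.5°] dwell: s stays 9.0000
seg 4 [185.5°–290.5°] simple-harmonic, h=-6: θ=281.3° here. β=95.8, B=105. -6/2·(1 − cos(π·0.9124)) = -5.8871 → s = 3.1129

3.1129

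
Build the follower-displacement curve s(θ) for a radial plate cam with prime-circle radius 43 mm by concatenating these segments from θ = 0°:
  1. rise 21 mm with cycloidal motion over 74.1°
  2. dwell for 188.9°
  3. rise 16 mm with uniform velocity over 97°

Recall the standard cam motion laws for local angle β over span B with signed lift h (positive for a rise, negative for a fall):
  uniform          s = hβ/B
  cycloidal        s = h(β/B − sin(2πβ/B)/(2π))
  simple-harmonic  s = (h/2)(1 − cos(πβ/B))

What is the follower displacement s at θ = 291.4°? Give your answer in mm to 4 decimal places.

seg 1 [0°–74.1°] cycloidal, h=21: full span → s += 21 → s = 21.0000
seg 2 [74.1°–263°] dwell: s stays 21.0000
seg 3 [263°–360°] uniform, h=16: θ=291.4° here. β=28.4, B=97. 16·28.4/97 = 4.6845 → s = 25.6845

25.6845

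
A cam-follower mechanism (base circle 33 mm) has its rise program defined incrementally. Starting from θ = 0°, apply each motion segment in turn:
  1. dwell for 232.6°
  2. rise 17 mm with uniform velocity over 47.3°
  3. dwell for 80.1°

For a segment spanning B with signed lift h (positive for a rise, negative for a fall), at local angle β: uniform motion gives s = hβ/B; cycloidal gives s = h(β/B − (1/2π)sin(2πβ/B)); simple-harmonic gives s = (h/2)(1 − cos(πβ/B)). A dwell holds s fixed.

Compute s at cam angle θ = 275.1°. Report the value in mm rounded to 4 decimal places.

seg 1 [0°–232.6°] dwell: s stays 0.0000
seg 2 [232.6°–279.9°] uniform, h=17: θ=275.1° here. β=42.5, B=47.3. 17·42.5/47.3 = 15.2748 → s = 15.2748

15.2748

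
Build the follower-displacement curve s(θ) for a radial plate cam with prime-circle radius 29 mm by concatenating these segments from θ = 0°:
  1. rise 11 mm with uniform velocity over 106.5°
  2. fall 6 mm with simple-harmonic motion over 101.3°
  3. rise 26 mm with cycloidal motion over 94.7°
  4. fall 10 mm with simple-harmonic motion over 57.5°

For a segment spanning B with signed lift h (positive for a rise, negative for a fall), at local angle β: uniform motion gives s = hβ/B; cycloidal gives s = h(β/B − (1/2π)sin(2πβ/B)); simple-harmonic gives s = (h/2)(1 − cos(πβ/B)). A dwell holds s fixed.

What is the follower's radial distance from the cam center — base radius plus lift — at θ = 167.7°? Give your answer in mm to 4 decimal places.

seg 1 [0°–106.5°] uniform, h=11: full span → s += 11 → s = 11.0000
seg 2 [106.5°–207.8°] simple-harmonic, h=-6: θ=167.7° here. β=61.2, B=101.3. -6/2·(1 − cos(π·0.6041)) = -3.9641 → s = 7.0359
radial distance = base radius + s = 29 + 7.0359 = 36.0359

36.0359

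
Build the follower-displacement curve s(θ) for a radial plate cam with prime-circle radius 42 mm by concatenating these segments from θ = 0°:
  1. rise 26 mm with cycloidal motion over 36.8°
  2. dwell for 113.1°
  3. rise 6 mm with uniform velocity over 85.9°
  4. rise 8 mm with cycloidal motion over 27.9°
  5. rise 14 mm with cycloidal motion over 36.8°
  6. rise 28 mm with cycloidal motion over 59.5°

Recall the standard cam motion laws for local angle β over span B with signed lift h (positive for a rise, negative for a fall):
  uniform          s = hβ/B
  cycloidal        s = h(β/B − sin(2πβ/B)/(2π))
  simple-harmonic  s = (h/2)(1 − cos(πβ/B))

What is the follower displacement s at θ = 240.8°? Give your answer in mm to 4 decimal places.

seg 1 [0°–36.8°] cycloidal, h=26: full span → s += 26 → s = 26.0000
seg 2 [36.8°–149.9°] dwell: s stays 26.0000
seg 3 [149.9°–235.8°] uniform, h=6: full span → s += 6 → s = 32.0000
seg 4 [235.8°–263.7°] cycloidal, h=8: θ=240.8° here. β=5, B=27.9. 8·(0.1792 − sin(2π·0.1792)/(2π)) = 0.2843 → s = 32.2843

32.2843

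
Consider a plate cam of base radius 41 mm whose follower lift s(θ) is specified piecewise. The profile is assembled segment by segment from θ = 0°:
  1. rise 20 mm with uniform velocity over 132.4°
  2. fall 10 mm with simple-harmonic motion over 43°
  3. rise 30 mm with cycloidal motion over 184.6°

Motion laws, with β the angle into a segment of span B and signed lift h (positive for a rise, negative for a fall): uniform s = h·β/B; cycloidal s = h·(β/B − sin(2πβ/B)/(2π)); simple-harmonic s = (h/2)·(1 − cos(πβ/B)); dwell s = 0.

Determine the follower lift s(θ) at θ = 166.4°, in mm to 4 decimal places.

seg 1 [0°–132.4°] uniform, h=20: full span → s += 20 → s = 20.0000
seg 2 [132.4°–175.4°] simple-harmonic, h=-10: θ=166.4° here. β=34, B=43. -10/2·(1 − cos(π·0.7907)) = -8.9575 → s = 11.0425

11.0425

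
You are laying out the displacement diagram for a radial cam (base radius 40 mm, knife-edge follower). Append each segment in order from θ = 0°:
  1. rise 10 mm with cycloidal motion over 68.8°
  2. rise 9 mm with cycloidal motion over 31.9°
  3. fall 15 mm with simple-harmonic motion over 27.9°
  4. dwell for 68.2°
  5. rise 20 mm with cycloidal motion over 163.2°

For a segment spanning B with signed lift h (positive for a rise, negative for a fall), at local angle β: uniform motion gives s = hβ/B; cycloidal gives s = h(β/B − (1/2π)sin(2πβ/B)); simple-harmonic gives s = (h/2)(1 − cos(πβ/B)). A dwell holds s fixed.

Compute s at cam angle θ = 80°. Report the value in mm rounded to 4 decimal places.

seg 1 [0°–68.8°] cycloidal, h=10: full span → s += 10 → s = 10.0000
seg 2 [68.8°–100.7°] cycloidal, h=9: θ=80° here. β=11.2, B=31.9. 9·(0.3511 − sin(2π·0.3511)/(2π)) = 2.0069 → s = 12.0069

12.0069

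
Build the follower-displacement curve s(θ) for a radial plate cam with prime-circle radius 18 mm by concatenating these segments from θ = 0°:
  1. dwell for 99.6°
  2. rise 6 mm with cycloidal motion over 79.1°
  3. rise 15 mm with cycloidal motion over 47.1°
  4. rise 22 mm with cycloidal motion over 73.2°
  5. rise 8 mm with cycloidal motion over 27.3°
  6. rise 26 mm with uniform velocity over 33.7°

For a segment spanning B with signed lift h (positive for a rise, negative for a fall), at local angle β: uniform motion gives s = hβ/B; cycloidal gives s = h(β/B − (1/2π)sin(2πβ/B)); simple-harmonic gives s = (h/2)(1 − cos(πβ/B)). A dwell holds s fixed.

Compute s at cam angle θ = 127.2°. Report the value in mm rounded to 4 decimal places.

seg 1 [0°–99.6°] dwell: s stays 0.0000
seg 2 [99.6°–178.7°] cycloidal, h=6: θ=127.2° here. β=27.6, B=79.1. 6·(0.3489 − sin(2π·0.3489)/(2π)) = 1.3172 → s = 1.3172

1.3172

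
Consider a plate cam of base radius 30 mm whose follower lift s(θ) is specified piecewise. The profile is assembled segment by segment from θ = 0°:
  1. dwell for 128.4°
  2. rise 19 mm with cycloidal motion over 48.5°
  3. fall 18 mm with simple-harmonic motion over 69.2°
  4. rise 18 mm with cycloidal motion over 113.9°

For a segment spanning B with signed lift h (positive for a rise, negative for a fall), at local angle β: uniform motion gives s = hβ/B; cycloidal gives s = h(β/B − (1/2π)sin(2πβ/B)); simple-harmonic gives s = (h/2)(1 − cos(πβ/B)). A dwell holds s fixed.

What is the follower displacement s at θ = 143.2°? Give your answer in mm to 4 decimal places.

seg 1 [0°–128.4°] dwell: s stays 0.0000
seg 2 [128.4°–176.9°] cycloidal, h=19: θ=143.2° here. β=14.8, B=48.5. 19·(0.3052 − sin(2π·0.3052)/(2π)) = 2.9538 → s = 2.9538

2.9538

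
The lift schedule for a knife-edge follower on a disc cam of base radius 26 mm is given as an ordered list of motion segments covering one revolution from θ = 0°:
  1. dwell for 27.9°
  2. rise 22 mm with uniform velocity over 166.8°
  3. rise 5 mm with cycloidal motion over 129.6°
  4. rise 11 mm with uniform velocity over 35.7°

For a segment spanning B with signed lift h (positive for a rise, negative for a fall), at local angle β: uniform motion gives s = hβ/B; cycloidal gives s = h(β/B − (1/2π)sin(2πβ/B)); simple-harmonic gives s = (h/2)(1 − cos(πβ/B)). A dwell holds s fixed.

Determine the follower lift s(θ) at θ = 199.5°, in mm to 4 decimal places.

seg 1 [0°–27.9°] dwell: s stays 0.0000
seg 2 [27.9°–194.7°] uniform, h=22: full span → s += 22 → s = 22.0000
seg 3 [194.7°–324.3°] cycloidal, h=5: θ=199.5° here. β=4.8, B=129.6. 5·(0.0370 − sin(2π·0.0370)/(2π)) = 0.0017 → s = 22.0017

22.0017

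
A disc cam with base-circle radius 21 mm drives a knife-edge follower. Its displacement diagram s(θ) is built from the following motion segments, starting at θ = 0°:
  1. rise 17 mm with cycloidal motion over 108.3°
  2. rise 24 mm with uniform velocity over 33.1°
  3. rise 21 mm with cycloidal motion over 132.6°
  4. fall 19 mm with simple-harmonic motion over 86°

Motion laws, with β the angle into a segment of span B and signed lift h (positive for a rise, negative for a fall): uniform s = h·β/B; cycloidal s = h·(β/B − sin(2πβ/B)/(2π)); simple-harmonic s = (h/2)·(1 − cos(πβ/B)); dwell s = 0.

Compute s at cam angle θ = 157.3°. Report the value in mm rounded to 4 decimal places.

seg 1 [0°–108.3°] cycloidal, h=17: full span → s += 17 → s = 17.0000
seg 2 [108.3°–141.4°] uniform, h=24: full span → s += 24 → s = 41.0000
seg 3 [141.4°–274°] cycloidal, h=21: θ=157.3° here. β=15.9, B=132.6. 21·(0.1199 − sin(2π·0.1199)/(2π)) = 0.2316 → s = 41.2316

41.2316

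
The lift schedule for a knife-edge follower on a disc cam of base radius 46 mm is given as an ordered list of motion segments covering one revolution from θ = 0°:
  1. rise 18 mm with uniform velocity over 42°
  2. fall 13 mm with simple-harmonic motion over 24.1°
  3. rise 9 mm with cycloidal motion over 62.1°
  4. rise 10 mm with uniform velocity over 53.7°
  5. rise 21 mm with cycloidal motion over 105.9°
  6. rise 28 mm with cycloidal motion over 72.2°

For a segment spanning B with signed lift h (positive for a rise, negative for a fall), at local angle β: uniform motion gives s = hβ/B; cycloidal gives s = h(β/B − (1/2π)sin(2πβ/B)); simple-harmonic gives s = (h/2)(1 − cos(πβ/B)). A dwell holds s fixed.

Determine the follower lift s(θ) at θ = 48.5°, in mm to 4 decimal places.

seg 1 [0°–42°] uniform, h=18: full span → s += 18 → s = 18.0000
seg 2 [42°–66.1°] simple-harmonic, h=-13: θ=48.5° here. β=6.5, B=24.1. -13/2·(1 − cos(π·0.2697)) = -2.1970 → s = 15.8030

15.8030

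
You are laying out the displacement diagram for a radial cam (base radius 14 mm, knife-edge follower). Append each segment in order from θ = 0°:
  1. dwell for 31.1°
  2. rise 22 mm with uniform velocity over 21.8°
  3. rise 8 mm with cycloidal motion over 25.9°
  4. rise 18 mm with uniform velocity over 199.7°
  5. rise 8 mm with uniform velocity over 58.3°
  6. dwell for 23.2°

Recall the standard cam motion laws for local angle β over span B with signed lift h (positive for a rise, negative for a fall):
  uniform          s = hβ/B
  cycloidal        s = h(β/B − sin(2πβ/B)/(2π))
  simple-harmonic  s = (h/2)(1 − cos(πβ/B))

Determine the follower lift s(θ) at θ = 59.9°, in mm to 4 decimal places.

seg 1 [0°–31.1°] dwell: s stays 0.0000
seg 2 [31.1°–52.9°] uniform, h=22: full span → s += 22 → s = 22.0000
seg 3 [52.9°–78.8°] cycloidal, h=8: θ=59.9° here. β=7, B=25.9. 8·(0.2703 − sin(2π·0.2703)/(2π)) = 0.8992 → s = 22.8992

22.8992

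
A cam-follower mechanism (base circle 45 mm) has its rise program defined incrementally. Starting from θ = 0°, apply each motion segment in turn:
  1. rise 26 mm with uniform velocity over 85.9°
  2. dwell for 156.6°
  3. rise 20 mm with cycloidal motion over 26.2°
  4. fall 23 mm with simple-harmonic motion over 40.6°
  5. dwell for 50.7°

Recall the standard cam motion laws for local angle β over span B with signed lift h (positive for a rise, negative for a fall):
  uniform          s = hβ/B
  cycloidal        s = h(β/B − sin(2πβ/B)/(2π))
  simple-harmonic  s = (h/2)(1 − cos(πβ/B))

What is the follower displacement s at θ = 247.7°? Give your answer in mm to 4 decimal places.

seg 1 [0°–85.9°] uniform, h=26: full span → s += 26 → s = 26.0000
seg 2 [85.9°–242.5°] dwell: s stays 26.0000
seg 3 [242.5°–268.7°] cycloidal, h=20: θ=247.7° here. β=5.2, B=26.2. 20·(0.1985 − sin(2π·0.1985)/(2π)) = 0.9517 → s = 26.9517

26.9517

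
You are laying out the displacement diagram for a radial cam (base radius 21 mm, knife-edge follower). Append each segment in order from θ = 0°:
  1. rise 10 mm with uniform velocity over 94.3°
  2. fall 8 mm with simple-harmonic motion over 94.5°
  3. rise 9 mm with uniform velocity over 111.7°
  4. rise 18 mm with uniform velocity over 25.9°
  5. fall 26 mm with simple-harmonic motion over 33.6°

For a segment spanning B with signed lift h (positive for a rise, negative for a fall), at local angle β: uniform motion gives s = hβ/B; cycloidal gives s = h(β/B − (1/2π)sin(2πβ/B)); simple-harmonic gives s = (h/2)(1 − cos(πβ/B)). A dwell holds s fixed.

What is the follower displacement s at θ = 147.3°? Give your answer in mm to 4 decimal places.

seg 1 [0°–94.3°] uniform, h=10: full span → s += 10 → s = 10.0000
seg 2 [94.3°–188.8°] simple-harmonic, h=-8: θ=147.3° here. β=53, B=94.5. -8/2·(1 − cos(π·0.5608)) = -4.7600 → s = 5.2400

5.2400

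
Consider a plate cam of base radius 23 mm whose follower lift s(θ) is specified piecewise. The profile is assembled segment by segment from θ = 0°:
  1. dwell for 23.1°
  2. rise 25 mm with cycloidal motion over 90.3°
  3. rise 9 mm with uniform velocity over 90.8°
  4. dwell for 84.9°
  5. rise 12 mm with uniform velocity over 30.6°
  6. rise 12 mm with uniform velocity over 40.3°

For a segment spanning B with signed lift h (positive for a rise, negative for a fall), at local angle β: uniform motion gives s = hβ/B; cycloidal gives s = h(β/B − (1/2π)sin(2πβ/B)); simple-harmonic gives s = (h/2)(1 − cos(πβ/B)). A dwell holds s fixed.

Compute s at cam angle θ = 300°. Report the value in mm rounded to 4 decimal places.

seg 1 [0°–23.1°] dwell: s stays 0.0000
seg 2 [23.1°–113.4°] cycloidal, h=25: full span → s += 25 → s = 25.0000
seg 3 [113.4°–204.2°] uniform, h=9: full span → s += 9 → s = 34.0000
seg 4 [204.2°–289.1°] dwell: s stays 34.0000
seg 5 [289.1°–319.7°] uniform, h=12: θ=300° here. β=10.9, B=30.6. 12·10.9/30.6 = 4.2745 → s = 38.2745

38.2745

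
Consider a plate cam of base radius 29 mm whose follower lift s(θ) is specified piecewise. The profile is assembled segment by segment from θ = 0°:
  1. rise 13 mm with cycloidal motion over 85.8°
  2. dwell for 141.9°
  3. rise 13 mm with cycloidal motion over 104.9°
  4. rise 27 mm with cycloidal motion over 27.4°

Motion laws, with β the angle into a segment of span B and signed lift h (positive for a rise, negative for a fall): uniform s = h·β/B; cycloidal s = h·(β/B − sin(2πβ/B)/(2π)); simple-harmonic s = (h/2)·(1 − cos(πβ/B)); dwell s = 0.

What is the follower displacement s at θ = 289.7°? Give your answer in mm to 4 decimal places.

seg 1 [0°–85.8°] cycloidal, h=13: full span → s += 13 → s = 13.0000
seg 2 [85.8°–227.7°] dwell: s stays 13.0000
seg 3 [227.7°–332.6°] cycloidal, h=13: θ=289.7° here. β=62, B=104.9. 13·(0.5910 − sin(2π·0.5910)/(2π)) = 8.8035 → s = 21.8035

21.8035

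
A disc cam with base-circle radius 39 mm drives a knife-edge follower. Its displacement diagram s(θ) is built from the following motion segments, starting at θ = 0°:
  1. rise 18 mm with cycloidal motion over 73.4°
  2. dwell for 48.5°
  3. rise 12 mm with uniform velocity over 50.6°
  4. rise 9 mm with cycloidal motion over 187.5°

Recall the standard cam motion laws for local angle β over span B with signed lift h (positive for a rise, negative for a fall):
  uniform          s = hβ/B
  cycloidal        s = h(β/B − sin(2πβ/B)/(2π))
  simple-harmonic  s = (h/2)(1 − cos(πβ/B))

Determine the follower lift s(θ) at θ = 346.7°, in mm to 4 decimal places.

seg 1 [0°–73.4°] cycloidal, h=18: full span → s += 18 → s = 18.0000
seg 2 [73.4°–121.9°] dwell: s stays 18.0000
seg 3 [121.9°–172.5°] uniform, h=12: full span → s += 12 → s = 30.0000
seg 4 [172.5°–360°] cycloidal, h=9: θ=346.7° here. β=174.2, B=187.5. 9·(0.9291 − sin(2π·0.9291)/(2π)) = 8.9791 → s = 38.9791

38.9791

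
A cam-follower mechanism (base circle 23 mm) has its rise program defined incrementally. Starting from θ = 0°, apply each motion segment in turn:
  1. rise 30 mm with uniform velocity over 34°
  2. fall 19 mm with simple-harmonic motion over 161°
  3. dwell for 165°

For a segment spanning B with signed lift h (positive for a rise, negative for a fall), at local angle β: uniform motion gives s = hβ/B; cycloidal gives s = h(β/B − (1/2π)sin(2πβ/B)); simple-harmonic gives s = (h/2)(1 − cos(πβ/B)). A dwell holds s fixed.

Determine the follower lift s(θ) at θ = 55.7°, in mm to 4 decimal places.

seg 1 [0°–34°] uniform, h=30: full span → s += 30 → s = 30.0000
seg 2 [34°–195°] simple-harmonic, h=-19: θ=55.7° here. β=21.7, B=161. -19/2·(1 − cos(π·0.1348)) = -0.8390 → s = 29.1610

29.1610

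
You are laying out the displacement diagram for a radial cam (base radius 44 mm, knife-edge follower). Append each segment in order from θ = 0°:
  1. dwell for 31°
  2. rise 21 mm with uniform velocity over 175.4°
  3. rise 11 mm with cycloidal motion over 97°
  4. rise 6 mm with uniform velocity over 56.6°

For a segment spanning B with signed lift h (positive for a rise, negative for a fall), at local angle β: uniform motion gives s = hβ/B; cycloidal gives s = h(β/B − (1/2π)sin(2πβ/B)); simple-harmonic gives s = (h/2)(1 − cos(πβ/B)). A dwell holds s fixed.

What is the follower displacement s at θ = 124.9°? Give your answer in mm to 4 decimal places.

seg 1 [0°–31°] dwell: s stays 0.0000
seg 2 [31°–206.4°] uniform, h=21: θ=124.9° here. β=93.9, B=175.4. 21·93.9/175.4 = 11.2423 → s = 11.2423

11.2423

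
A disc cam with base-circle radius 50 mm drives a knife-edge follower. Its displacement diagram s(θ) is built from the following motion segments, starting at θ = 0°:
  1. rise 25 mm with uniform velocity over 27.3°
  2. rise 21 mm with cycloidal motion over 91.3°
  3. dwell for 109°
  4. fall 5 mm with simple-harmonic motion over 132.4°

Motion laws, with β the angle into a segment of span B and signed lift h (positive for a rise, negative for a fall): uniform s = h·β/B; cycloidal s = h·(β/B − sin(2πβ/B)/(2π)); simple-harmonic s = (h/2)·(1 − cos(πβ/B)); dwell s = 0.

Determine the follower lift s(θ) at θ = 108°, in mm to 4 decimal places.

seg 1 [0°–27.3°] uniform, h=25: full span → s += 25 → s = 25.0000
seg 2 [27.3°–118.6°] cycloidal, h=21: θ=108° here. β=80.7, B=91.3. 21·(0.8839 − sin(2π·0.8839)/(2π)) = 20.7894 → s = 45.7894

45.7894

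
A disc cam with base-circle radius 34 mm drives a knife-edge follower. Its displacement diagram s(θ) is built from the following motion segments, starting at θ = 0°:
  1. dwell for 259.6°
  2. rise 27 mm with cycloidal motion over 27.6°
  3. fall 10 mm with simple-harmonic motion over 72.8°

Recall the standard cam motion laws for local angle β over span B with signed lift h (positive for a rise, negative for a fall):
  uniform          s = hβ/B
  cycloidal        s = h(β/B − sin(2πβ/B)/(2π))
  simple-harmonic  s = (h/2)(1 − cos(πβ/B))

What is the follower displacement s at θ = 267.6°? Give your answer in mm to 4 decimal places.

seg 1 [0°–259.6°] dwell: s stays 0.0000
seg 2 [259.6°–287.2°] cycloidal, h=27: θ=267.6° here. β=8, B=27.6. 27·(0.2899 − sin(2π·0.2899)/(2π)) = 3.6629 → s = 3.6629

3.6629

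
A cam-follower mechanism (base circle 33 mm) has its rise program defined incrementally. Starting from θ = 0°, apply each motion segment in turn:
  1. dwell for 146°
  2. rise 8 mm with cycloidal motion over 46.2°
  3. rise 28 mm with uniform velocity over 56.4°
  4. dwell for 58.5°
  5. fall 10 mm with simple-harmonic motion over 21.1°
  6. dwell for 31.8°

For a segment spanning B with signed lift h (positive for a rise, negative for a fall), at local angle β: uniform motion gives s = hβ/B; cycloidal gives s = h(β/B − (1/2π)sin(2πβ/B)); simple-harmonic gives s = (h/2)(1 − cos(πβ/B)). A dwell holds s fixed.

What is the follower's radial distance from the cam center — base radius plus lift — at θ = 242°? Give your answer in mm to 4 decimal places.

seg 1 [0°–146°] dwell: s stays 0.0000
seg 2 [146°–192.2°] cycloidal, h=8: full span → s += 8 → s = 8.0000
seg 3 [192.2°–248.6°] uniform, h=28: θ=242° here. β=49.8, B=56.4. 28·49.8/56.4 = 24.7234 → s = 32.7234
radial distance = base radius + s = 33 + 32.7234 = 65.7234

65.7234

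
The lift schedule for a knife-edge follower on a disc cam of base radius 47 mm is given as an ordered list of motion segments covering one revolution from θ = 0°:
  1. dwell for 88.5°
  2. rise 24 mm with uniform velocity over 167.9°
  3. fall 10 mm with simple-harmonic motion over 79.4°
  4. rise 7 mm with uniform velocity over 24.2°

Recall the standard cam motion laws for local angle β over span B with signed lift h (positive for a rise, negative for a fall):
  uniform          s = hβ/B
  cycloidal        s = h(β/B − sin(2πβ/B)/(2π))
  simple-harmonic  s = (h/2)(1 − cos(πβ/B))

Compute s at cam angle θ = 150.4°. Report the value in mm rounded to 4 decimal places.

seg 1 [0°–88.5°] dwell: s stays 0.0000
seg 2 [88.5°–256.4°] uniform, h=24: θ=150.4° here. β=61.9, B=167.9. 24·61.9/167.9 = 8.8481 → s = 8.8481

8.8481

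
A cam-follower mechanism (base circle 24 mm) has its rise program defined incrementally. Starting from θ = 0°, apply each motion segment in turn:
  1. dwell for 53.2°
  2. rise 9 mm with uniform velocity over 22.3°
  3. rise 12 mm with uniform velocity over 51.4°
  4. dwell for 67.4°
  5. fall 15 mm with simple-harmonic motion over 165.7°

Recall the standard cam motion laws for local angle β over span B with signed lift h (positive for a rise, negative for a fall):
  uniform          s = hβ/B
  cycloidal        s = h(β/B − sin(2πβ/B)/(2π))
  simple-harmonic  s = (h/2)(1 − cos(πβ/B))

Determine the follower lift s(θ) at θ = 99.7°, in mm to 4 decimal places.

seg 1 [0°–53.2°] dwell: s stays 0.0000
seg 2 [53.2°–75.5°] uniform, h=9: full span → s += 9 → s = 9.0000
seg 3 [75.5°–126.9°] uniform, h=12: θ=99.7° here. β=24.2, B=51.4. 12·24.2/51.4 = 5.6498 → s = 14.6498

14.6498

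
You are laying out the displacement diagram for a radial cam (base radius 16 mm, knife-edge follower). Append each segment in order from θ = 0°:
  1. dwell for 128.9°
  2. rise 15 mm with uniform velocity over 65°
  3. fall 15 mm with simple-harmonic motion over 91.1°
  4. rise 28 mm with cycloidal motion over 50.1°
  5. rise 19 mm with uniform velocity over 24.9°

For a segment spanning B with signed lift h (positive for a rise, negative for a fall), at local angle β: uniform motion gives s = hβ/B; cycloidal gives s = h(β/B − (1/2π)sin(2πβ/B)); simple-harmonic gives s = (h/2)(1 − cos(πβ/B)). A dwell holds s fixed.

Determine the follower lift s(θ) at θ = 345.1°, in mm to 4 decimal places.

seg 1 [0°–128.9°] dwell: s stays 0.0000
seg 2 [128.9°–193.9°] uniform, h=15: full span → s += 15 → s = 15.0000
seg 3 [193.9°–285°] simple-harmonic, h=-15: full span → s += -15 → s = 0.0000
seg 4 [285°–335.1°] cycloidal, h=28: full span → s += 28 → s = 28.0000
seg 5 [335.1°–360°] uniform, h=19: θ=345.1° here. β=10, B=24.9. 19·10/24.9 = 7.6305 → s = 35.6305

35.6305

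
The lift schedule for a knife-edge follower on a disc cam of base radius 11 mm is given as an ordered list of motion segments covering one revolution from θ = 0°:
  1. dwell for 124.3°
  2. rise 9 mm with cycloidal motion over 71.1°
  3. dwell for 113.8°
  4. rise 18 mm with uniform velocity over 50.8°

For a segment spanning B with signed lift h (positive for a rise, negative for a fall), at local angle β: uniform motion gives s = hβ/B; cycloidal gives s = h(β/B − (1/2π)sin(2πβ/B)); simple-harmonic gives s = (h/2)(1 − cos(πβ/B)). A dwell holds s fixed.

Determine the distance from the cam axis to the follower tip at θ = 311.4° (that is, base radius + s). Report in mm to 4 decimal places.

seg 1 [0°–124.3°] dwell: s stays 0.0000
seg 2 [124.3°–195.4°] cycloidal, h=9: full span → s += 9 → s = 9.0000
seg 3 [195.4°–309.2°] dwell: s stays 9.0000
seg 4 [309.2°–360°] uniform, h=18: θ=311.4° here. β=2.2, B=50.8. 18·2.2/50.8 = 0.7795 → s = 9.7795
radial distance = base radius + s = 11 + 9.7795 = 20.7795

20.7795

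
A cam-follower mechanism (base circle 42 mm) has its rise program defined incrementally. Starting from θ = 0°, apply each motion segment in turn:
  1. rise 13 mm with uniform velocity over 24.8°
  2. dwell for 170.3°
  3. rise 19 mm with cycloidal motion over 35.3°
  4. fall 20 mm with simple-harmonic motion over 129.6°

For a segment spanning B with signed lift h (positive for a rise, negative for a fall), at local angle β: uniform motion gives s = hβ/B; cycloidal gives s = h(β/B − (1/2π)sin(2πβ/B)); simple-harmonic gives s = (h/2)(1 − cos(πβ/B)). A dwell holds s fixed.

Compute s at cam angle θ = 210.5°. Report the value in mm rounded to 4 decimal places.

seg 1 [0°–24.8°] uniform, h=13: full span → s += 13 → s = 13.0000
seg 2 [24.8°–195.1°] dwell: s stays 13.0000
seg 3 [195.1°–230.4°] cycloidal, h=19: θ=210.5° here. β=15.4, B=35.3. 19·(0.4363 − sin(2π·0.4363)/(2π)) = 7.1100 → s = 20.1100

20.1100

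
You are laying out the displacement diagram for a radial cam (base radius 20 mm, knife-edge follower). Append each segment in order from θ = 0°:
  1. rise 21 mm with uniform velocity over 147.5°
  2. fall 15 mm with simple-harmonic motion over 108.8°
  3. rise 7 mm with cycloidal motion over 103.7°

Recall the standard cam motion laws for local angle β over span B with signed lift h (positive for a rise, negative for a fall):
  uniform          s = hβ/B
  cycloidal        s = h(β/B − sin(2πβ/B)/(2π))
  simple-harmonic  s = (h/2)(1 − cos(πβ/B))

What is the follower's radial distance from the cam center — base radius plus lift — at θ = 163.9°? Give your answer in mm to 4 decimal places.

seg 1 [0°–147.5°] uniform, h=21: full span → s += 21 → s = 21.0000
seg 2 [147.5°–256.3°] simple-harmonic, h=-15: θ=163.9° here. β=16.4, B=108.8. -15/2·(1 − cos(π·0.1507)) = -0.8253 → s = 20.1747
radial distance = base radius + s = 20 + 20.1747 = 40.1747

40.1747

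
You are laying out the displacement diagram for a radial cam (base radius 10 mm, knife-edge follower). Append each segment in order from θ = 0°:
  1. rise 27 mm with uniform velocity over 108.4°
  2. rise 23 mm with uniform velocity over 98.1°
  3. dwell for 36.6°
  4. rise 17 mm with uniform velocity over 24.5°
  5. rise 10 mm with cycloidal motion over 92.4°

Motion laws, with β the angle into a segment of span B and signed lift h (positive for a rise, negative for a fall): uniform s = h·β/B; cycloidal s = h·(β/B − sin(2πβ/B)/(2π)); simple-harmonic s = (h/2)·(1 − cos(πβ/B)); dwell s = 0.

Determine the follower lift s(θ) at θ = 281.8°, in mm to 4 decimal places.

seg 1 [0°–108.4°] uniform, h=27: full span → s += 27 → s = 27.0000
seg 2 [108.4°–206.5°] uniform, h=23: full span → s += 23 → s = 50.0000
seg 3 [206.5°–243.1°] dwell: s stays 50.0000
seg 4 [243.1°–267.6°] uniform, h=17: full span → s += 17 → s = 67.0000
seg 5 [267.6°–360°] cycloidal, h=10: θ=281.8° here. β=14.2, B=92.4. 10·(0.1537 − sin(2π·0.1537)/(2π)) = 0.2279 → s = 67.2279

67.2279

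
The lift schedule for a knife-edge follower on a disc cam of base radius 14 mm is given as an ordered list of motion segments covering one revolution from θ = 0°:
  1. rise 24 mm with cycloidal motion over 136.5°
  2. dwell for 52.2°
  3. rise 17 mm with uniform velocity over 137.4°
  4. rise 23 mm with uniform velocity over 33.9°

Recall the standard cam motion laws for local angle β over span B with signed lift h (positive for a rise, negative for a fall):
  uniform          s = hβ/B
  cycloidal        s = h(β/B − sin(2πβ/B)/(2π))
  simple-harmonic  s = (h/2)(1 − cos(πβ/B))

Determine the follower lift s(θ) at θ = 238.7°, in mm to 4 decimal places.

seg 1 [0°–136.5°] cycloidal, h=24: full span → s += 24 → s = 24.0000
seg 2 [136.5°–188.7°] dwell: s stays 24.0000
seg 3 [188.7°–326.1°] uniform, h=17: θ=238.7° here. β=50, B=137.4. 17·50/137.4 = 6.1863 → s = 30.1863

30.1863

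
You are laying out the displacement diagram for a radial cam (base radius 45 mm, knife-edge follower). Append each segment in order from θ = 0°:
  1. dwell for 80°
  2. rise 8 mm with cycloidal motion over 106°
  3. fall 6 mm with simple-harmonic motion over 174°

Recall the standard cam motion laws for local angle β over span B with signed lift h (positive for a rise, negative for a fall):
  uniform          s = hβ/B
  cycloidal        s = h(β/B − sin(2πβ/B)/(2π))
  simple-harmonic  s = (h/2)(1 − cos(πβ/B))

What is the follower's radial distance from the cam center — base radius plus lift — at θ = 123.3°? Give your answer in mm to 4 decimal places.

seg 1 [0°–80°] dwell: s stays 0.0000
seg 2 [80°–186°] cycloidal, h=8: θ=123.3° here. β=43.3, B=106. 8·(0.4085 − sin(2π·0.4085)/(2π)) = 2.5755 → s = 2.5755
radial distance = base radius + s = 45 + 2.5755 = 47.5755

47.5755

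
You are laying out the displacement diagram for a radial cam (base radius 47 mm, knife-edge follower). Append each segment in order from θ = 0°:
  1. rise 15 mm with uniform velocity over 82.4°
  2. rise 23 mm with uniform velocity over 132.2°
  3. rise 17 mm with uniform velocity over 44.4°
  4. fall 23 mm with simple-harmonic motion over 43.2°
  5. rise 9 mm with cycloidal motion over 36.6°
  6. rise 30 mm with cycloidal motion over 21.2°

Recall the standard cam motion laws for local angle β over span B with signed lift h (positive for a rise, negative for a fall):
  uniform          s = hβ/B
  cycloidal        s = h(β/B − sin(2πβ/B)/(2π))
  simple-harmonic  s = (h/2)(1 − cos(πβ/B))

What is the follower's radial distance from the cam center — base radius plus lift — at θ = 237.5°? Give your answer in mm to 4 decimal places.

seg 1 [0°–82.4°] uniform, h=15: full span → s += 15 → s = 15.0000
seg 2 [82.4°–214.6°] uniform, h=23: full span → s += 23 → s = 38.0000
seg 3 [214.6°–259°] uniform, h=17: θ=237.5° here. β=22.9, B=44.4. 17·22.9/44.4 = 8.7680 → s = 46.7680
radial distance = base radius + s = 47 + 46.7680 = 93.7680

93.7680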